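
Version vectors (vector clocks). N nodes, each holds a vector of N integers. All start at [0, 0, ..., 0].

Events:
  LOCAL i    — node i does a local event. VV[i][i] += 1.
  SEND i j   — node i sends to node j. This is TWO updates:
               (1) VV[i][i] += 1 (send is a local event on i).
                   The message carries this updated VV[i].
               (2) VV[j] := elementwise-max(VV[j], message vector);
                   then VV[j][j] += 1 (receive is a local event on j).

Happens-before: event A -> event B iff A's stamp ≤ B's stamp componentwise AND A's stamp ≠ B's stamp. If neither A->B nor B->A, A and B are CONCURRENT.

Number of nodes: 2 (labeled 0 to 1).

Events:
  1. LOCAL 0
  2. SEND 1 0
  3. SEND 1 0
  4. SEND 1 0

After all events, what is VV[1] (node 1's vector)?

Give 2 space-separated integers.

Initial: VV[0]=[0, 0]
Initial: VV[1]=[0, 0]
Event 1: LOCAL 0: VV[0][0]++ -> VV[0]=[1, 0]
Event 2: SEND 1->0: VV[1][1]++ -> VV[1]=[0, 1], msg_vec=[0, 1]; VV[0]=max(VV[0],msg_vec) then VV[0][0]++ -> VV[0]=[2, 1]
Event 3: SEND 1->0: VV[1][1]++ -> VV[1]=[0, 2], msg_vec=[0, 2]; VV[0]=max(VV[0],msg_vec) then VV[0][0]++ -> VV[0]=[3, 2]
Event 4: SEND 1->0: VV[1][1]++ -> VV[1]=[0, 3], msg_vec=[0, 3]; VV[0]=max(VV[0],msg_vec) then VV[0][0]++ -> VV[0]=[4, 3]
Final vectors: VV[0]=[4, 3]; VV[1]=[0, 3]

Answer: 0 3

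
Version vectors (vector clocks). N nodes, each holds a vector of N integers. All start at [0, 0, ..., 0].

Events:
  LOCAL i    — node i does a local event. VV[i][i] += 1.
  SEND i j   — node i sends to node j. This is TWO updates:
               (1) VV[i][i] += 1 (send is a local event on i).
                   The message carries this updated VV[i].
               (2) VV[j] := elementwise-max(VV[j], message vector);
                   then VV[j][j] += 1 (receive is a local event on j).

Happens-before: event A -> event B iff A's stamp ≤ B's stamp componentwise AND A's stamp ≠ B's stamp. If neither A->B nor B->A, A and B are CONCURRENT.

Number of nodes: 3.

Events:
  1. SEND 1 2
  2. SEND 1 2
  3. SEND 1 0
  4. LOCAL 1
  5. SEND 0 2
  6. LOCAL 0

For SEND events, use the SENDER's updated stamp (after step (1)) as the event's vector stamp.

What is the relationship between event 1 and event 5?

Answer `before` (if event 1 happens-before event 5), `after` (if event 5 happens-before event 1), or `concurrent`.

Answer: before

Derivation:
Initial: VV[0]=[0, 0, 0]
Initial: VV[1]=[0, 0, 0]
Initial: VV[2]=[0, 0, 0]
Event 1: SEND 1->2: VV[1][1]++ -> VV[1]=[0, 1, 0], msg_vec=[0, 1, 0]; VV[2]=max(VV[2],msg_vec) then VV[2][2]++ -> VV[2]=[0, 1, 1]
Event 2: SEND 1->2: VV[1][1]++ -> VV[1]=[0, 2, 0], msg_vec=[0, 2, 0]; VV[2]=max(VV[2],msg_vec) then VV[2][2]++ -> VV[2]=[0, 2, 2]
Event 3: SEND 1->0: VV[1][1]++ -> VV[1]=[0, 3, 0], msg_vec=[0, 3, 0]; VV[0]=max(VV[0],msg_vec) then VV[0][0]++ -> VV[0]=[1, 3, 0]
Event 4: LOCAL 1: VV[1][1]++ -> VV[1]=[0, 4, 0]
Event 5: SEND 0->2: VV[0][0]++ -> VV[0]=[2, 3, 0], msg_vec=[2, 3, 0]; VV[2]=max(VV[2],msg_vec) then VV[2][2]++ -> VV[2]=[2, 3, 3]
Event 6: LOCAL 0: VV[0][0]++ -> VV[0]=[3, 3, 0]
Event 1 stamp: [0, 1, 0]
Event 5 stamp: [2, 3, 0]
[0, 1, 0] <= [2, 3, 0]? True
[2, 3, 0] <= [0, 1, 0]? False
Relation: before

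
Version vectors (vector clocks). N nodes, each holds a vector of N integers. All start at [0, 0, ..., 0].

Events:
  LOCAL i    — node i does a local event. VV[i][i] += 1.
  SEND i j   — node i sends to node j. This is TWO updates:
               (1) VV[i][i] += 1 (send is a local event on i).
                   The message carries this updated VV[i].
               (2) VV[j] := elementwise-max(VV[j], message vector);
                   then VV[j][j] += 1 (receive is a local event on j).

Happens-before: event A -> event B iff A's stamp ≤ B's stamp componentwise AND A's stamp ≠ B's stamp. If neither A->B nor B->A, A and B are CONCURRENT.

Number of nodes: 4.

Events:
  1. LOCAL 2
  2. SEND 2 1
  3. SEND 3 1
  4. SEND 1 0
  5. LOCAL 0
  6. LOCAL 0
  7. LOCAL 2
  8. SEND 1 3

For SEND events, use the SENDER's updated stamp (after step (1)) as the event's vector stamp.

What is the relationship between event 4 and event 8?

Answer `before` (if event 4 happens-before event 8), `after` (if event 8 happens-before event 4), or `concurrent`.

Initial: VV[0]=[0, 0, 0, 0]
Initial: VV[1]=[0, 0, 0, 0]
Initial: VV[2]=[0, 0, 0, 0]
Initial: VV[3]=[0, 0, 0, 0]
Event 1: LOCAL 2: VV[2][2]++ -> VV[2]=[0, 0, 1, 0]
Event 2: SEND 2->1: VV[2][2]++ -> VV[2]=[0, 0, 2, 0], msg_vec=[0, 0, 2, 0]; VV[1]=max(VV[1],msg_vec) then VV[1][1]++ -> VV[1]=[0, 1, 2, 0]
Event 3: SEND 3->1: VV[3][3]++ -> VV[3]=[0, 0, 0, 1], msg_vec=[0, 0, 0, 1]; VV[1]=max(VV[1],msg_vec) then VV[1][1]++ -> VV[1]=[0, 2, 2, 1]
Event 4: SEND 1->0: VV[1][1]++ -> VV[1]=[0, 3, 2, 1], msg_vec=[0, 3, 2, 1]; VV[0]=max(VV[0],msg_vec) then VV[0][0]++ -> VV[0]=[1, 3, 2, 1]
Event 5: LOCAL 0: VV[0][0]++ -> VV[0]=[2, 3, 2, 1]
Event 6: LOCAL 0: VV[0][0]++ -> VV[0]=[3, 3, 2, 1]
Event 7: LOCAL 2: VV[2][2]++ -> VV[2]=[0, 0, 3, 0]
Event 8: SEND 1->3: VV[1][1]++ -> VV[1]=[0, 4, 2, 1], msg_vec=[0, 4, 2, 1]; VV[3]=max(VV[3],msg_vec) then VV[3][3]++ -> VV[3]=[0, 4, 2, 2]
Event 4 stamp: [0, 3, 2, 1]
Event 8 stamp: [0, 4, 2, 1]
[0, 3, 2, 1] <= [0, 4, 2, 1]? True
[0, 4, 2, 1] <= [0, 3, 2, 1]? False
Relation: before

Answer: before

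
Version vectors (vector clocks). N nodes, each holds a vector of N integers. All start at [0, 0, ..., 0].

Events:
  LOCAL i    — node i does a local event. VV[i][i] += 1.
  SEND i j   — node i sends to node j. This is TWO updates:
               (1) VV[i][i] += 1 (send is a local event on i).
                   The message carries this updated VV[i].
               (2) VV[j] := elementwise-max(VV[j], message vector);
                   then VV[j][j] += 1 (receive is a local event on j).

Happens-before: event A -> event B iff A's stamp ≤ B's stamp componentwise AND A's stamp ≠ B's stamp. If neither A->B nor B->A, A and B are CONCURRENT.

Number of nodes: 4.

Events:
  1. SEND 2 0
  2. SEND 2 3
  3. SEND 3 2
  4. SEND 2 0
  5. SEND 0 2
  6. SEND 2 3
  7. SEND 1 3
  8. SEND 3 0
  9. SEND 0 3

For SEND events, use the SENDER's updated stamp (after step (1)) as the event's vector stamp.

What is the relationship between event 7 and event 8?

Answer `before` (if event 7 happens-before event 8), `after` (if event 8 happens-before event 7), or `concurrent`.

Initial: VV[0]=[0, 0, 0, 0]
Initial: VV[1]=[0, 0, 0, 0]
Initial: VV[2]=[0, 0, 0, 0]
Initial: VV[3]=[0, 0, 0, 0]
Event 1: SEND 2->0: VV[2][2]++ -> VV[2]=[0, 0, 1, 0], msg_vec=[0, 0, 1, 0]; VV[0]=max(VV[0],msg_vec) then VV[0][0]++ -> VV[0]=[1, 0, 1, 0]
Event 2: SEND 2->3: VV[2][2]++ -> VV[2]=[0, 0, 2, 0], msg_vec=[0, 0, 2, 0]; VV[3]=max(VV[3],msg_vec) then VV[3][3]++ -> VV[3]=[0, 0, 2, 1]
Event 3: SEND 3->2: VV[3][3]++ -> VV[3]=[0, 0, 2, 2], msg_vec=[0, 0, 2, 2]; VV[2]=max(VV[2],msg_vec) then VV[2][2]++ -> VV[2]=[0, 0, 3, 2]
Event 4: SEND 2->0: VV[2][2]++ -> VV[2]=[0, 0, 4, 2], msg_vec=[0, 0, 4, 2]; VV[0]=max(VV[0],msg_vec) then VV[0][0]++ -> VV[0]=[2, 0, 4, 2]
Event 5: SEND 0->2: VV[0][0]++ -> VV[0]=[3, 0, 4, 2], msg_vec=[3, 0, 4, 2]; VV[2]=max(VV[2],msg_vec) then VV[2][2]++ -> VV[2]=[3, 0, 5, 2]
Event 6: SEND 2->3: VV[2][2]++ -> VV[2]=[3, 0, 6, 2], msg_vec=[3, 0, 6, 2]; VV[3]=max(VV[3],msg_vec) then VV[3][3]++ -> VV[3]=[3, 0, 6, 3]
Event 7: SEND 1->3: VV[1][1]++ -> VV[1]=[0, 1, 0, 0], msg_vec=[0, 1, 0, 0]; VV[3]=max(VV[3],msg_vec) then VV[3][3]++ -> VV[3]=[3, 1, 6, 4]
Event 8: SEND 3->0: VV[3][3]++ -> VV[3]=[3, 1, 6, 5], msg_vec=[3, 1, 6, 5]; VV[0]=max(VV[0],msg_vec) then VV[0][0]++ -> VV[0]=[4, 1, 6, 5]
Event 9: SEND 0->3: VV[0][0]++ -> VV[0]=[5, 1, 6, 5], msg_vec=[5, 1, 6, 5]; VV[3]=max(VV[3],msg_vec) then VV[3][3]++ -> VV[3]=[5, 1, 6, 6]
Event 7 stamp: [0, 1, 0, 0]
Event 8 stamp: [3, 1, 6, 5]
[0, 1, 0, 0] <= [3, 1, 6, 5]? True
[3, 1, 6, 5] <= [0, 1, 0, 0]? False
Relation: before

Answer: before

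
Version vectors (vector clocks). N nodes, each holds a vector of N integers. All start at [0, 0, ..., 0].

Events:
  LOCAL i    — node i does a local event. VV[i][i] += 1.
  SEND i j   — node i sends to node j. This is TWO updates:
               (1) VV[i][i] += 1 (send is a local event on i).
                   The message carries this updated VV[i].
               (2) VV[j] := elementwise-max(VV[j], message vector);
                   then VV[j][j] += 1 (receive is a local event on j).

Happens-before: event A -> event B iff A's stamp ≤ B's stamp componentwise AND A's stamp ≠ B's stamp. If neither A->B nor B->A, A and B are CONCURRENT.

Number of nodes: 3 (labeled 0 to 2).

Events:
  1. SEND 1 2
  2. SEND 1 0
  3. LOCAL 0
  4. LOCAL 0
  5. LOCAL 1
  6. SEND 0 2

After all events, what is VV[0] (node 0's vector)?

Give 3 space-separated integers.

Initial: VV[0]=[0, 0, 0]
Initial: VV[1]=[0, 0, 0]
Initial: VV[2]=[0, 0, 0]
Event 1: SEND 1->2: VV[1][1]++ -> VV[1]=[0, 1, 0], msg_vec=[0, 1, 0]; VV[2]=max(VV[2],msg_vec) then VV[2][2]++ -> VV[2]=[0, 1, 1]
Event 2: SEND 1->0: VV[1][1]++ -> VV[1]=[0, 2, 0], msg_vec=[0, 2, 0]; VV[0]=max(VV[0],msg_vec) then VV[0][0]++ -> VV[0]=[1, 2, 0]
Event 3: LOCAL 0: VV[0][0]++ -> VV[0]=[2, 2, 0]
Event 4: LOCAL 0: VV[0][0]++ -> VV[0]=[3, 2, 0]
Event 5: LOCAL 1: VV[1][1]++ -> VV[1]=[0, 3, 0]
Event 6: SEND 0->2: VV[0][0]++ -> VV[0]=[4, 2, 0], msg_vec=[4, 2, 0]; VV[2]=max(VV[2],msg_vec) then VV[2][2]++ -> VV[2]=[4, 2, 2]
Final vectors: VV[0]=[4, 2, 0]; VV[1]=[0, 3, 0]; VV[2]=[4, 2, 2]

Answer: 4 2 0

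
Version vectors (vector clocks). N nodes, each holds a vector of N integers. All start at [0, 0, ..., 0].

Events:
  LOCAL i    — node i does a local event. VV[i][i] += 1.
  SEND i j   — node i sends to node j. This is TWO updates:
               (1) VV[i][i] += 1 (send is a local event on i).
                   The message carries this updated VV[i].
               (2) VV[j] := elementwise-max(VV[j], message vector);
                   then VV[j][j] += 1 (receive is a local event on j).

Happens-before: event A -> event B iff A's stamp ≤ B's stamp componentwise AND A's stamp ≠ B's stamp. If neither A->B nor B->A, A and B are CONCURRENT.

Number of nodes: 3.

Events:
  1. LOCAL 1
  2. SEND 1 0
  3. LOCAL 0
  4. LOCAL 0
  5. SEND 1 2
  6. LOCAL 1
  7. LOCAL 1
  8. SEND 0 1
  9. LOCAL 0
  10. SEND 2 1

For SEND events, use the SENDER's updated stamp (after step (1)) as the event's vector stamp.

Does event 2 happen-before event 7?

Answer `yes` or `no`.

Answer: yes

Derivation:
Initial: VV[0]=[0, 0, 0]
Initial: VV[1]=[0, 0, 0]
Initial: VV[2]=[0, 0, 0]
Event 1: LOCAL 1: VV[1][1]++ -> VV[1]=[0, 1, 0]
Event 2: SEND 1->0: VV[1][1]++ -> VV[1]=[0, 2, 0], msg_vec=[0, 2, 0]; VV[0]=max(VV[0],msg_vec) then VV[0][0]++ -> VV[0]=[1, 2, 0]
Event 3: LOCAL 0: VV[0][0]++ -> VV[0]=[2, 2, 0]
Event 4: LOCAL 0: VV[0][0]++ -> VV[0]=[3, 2, 0]
Event 5: SEND 1->2: VV[1][1]++ -> VV[1]=[0, 3, 0], msg_vec=[0, 3, 0]; VV[2]=max(VV[2],msg_vec) then VV[2][2]++ -> VV[2]=[0, 3, 1]
Event 6: LOCAL 1: VV[1][1]++ -> VV[1]=[0, 4, 0]
Event 7: LOCAL 1: VV[1][1]++ -> VV[1]=[0, 5, 0]
Event 8: SEND 0->1: VV[0][0]++ -> VV[0]=[4, 2, 0], msg_vec=[4, 2, 0]; VV[1]=max(VV[1],msg_vec) then VV[1][1]++ -> VV[1]=[4, 6, 0]
Event 9: LOCAL 0: VV[0][0]++ -> VV[0]=[5, 2, 0]
Event 10: SEND 2->1: VV[2][2]++ -> VV[2]=[0, 3, 2], msg_vec=[0, 3, 2]; VV[1]=max(VV[1],msg_vec) then VV[1][1]++ -> VV[1]=[4, 7, 2]
Event 2 stamp: [0, 2, 0]
Event 7 stamp: [0, 5, 0]
[0, 2, 0] <= [0, 5, 0]? True. Equal? False. Happens-before: True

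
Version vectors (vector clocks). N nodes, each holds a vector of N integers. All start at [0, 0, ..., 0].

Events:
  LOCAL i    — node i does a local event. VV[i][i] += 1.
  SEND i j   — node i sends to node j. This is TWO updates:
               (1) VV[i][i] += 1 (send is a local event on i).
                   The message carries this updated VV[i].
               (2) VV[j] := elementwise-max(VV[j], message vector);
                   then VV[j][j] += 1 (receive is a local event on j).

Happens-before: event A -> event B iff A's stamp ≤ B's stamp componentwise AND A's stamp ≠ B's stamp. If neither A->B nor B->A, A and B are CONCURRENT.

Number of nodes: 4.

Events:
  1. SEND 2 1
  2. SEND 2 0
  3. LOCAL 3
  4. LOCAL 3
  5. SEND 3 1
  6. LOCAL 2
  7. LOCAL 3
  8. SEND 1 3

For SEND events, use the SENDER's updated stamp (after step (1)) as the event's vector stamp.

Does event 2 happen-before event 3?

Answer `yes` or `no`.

Initial: VV[0]=[0, 0, 0, 0]
Initial: VV[1]=[0, 0, 0, 0]
Initial: VV[2]=[0, 0, 0, 0]
Initial: VV[3]=[0, 0, 0, 0]
Event 1: SEND 2->1: VV[2][2]++ -> VV[2]=[0, 0, 1, 0], msg_vec=[0, 0, 1, 0]; VV[1]=max(VV[1],msg_vec) then VV[1][1]++ -> VV[1]=[0, 1, 1, 0]
Event 2: SEND 2->0: VV[2][2]++ -> VV[2]=[0, 0, 2, 0], msg_vec=[0, 0, 2, 0]; VV[0]=max(VV[0],msg_vec) then VV[0][0]++ -> VV[0]=[1, 0, 2, 0]
Event 3: LOCAL 3: VV[3][3]++ -> VV[3]=[0, 0, 0, 1]
Event 4: LOCAL 3: VV[3][3]++ -> VV[3]=[0, 0, 0, 2]
Event 5: SEND 3->1: VV[3][3]++ -> VV[3]=[0, 0, 0, 3], msg_vec=[0, 0, 0, 3]; VV[1]=max(VV[1],msg_vec) then VV[1][1]++ -> VV[1]=[0, 2, 1, 3]
Event 6: LOCAL 2: VV[2][2]++ -> VV[2]=[0, 0, 3, 0]
Event 7: LOCAL 3: VV[3][3]++ -> VV[3]=[0, 0, 0, 4]
Event 8: SEND 1->3: VV[1][1]++ -> VV[1]=[0, 3, 1, 3], msg_vec=[0, 3, 1, 3]; VV[3]=max(VV[3],msg_vec) then VV[3][3]++ -> VV[3]=[0, 3, 1, 5]
Event 2 stamp: [0, 0, 2, 0]
Event 3 stamp: [0, 0, 0, 1]
[0, 0, 2, 0] <= [0, 0, 0, 1]? False. Equal? False. Happens-before: False

Answer: no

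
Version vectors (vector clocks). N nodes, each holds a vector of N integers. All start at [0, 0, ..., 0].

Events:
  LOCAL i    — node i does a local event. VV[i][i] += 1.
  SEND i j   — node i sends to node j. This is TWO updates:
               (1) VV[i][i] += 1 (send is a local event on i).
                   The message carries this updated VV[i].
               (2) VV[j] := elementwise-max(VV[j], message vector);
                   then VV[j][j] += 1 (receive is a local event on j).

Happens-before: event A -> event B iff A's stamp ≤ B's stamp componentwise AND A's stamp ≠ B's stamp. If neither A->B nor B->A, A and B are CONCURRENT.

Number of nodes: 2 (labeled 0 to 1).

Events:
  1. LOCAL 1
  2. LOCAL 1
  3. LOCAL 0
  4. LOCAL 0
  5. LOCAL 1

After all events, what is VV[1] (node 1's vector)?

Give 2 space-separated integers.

Answer: 0 3

Derivation:
Initial: VV[0]=[0, 0]
Initial: VV[1]=[0, 0]
Event 1: LOCAL 1: VV[1][1]++ -> VV[1]=[0, 1]
Event 2: LOCAL 1: VV[1][1]++ -> VV[1]=[0, 2]
Event 3: LOCAL 0: VV[0][0]++ -> VV[0]=[1, 0]
Event 4: LOCAL 0: VV[0][0]++ -> VV[0]=[2, 0]
Event 5: LOCAL 1: VV[1][1]++ -> VV[1]=[0, 3]
Final vectors: VV[0]=[2, 0]; VV[1]=[0, 3]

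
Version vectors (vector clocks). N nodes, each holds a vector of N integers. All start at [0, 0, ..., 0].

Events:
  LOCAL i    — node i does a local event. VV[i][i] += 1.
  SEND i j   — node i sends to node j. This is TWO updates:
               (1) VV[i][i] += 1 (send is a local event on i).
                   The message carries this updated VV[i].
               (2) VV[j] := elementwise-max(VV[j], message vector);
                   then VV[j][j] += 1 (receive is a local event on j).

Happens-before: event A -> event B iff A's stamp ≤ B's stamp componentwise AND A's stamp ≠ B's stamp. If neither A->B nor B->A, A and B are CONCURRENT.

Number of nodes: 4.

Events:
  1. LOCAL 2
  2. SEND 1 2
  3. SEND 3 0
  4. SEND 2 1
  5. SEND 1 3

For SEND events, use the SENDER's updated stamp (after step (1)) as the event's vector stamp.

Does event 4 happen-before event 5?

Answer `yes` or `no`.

Answer: yes

Derivation:
Initial: VV[0]=[0, 0, 0, 0]
Initial: VV[1]=[0, 0, 0, 0]
Initial: VV[2]=[0, 0, 0, 0]
Initial: VV[3]=[0, 0, 0, 0]
Event 1: LOCAL 2: VV[2][2]++ -> VV[2]=[0, 0, 1, 0]
Event 2: SEND 1->2: VV[1][1]++ -> VV[1]=[0, 1, 0, 0], msg_vec=[0, 1, 0, 0]; VV[2]=max(VV[2],msg_vec) then VV[2][2]++ -> VV[2]=[0, 1, 2, 0]
Event 3: SEND 3->0: VV[3][3]++ -> VV[3]=[0, 0, 0, 1], msg_vec=[0, 0, 0, 1]; VV[0]=max(VV[0],msg_vec) then VV[0][0]++ -> VV[0]=[1, 0, 0, 1]
Event 4: SEND 2->1: VV[2][2]++ -> VV[2]=[0, 1, 3, 0], msg_vec=[0, 1, 3, 0]; VV[1]=max(VV[1],msg_vec) then VV[1][1]++ -> VV[1]=[0, 2, 3, 0]
Event 5: SEND 1->3: VV[1][1]++ -> VV[1]=[0, 3, 3, 0], msg_vec=[0, 3, 3, 0]; VV[3]=max(VV[3],msg_vec) then VV[3][3]++ -> VV[3]=[0, 3, 3, 2]
Event 4 stamp: [0, 1, 3, 0]
Event 5 stamp: [0, 3, 3, 0]
[0, 1, 3, 0] <= [0, 3, 3, 0]? True. Equal? False. Happens-before: True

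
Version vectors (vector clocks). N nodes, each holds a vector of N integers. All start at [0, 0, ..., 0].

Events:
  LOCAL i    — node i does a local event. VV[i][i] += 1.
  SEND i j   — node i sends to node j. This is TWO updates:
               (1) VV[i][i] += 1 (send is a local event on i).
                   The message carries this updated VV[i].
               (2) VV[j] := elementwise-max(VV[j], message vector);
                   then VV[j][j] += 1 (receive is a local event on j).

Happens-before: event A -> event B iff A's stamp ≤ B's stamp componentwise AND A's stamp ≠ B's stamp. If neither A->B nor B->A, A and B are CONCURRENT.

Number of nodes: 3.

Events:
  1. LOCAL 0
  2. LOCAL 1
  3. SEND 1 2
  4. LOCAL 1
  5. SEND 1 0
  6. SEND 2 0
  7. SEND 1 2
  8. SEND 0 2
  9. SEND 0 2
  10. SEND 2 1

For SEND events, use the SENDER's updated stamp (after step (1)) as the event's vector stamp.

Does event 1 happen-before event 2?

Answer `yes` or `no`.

Answer: no

Derivation:
Initial: VV[0]=[0, 0, 0]
Initial: VV[1]=[0, 0, 0]
Initial: VV[2]=[0, 0, 0]
Event 1: LOCAL 0: VV[0][0]++ -> VV[0]=[1, 0, 0]
Event 2: LOCAL 1: VV[1][1]++ -> VV[1]=[0, 1, 0]
Event 3: SEND 1->2: VV[1][1]++ -> VV[1]=[0, 2, 0], msg_vec=[0, 2, 0]; VV[2]=max(VV[2],msg_vec) then VV[2][2]++ -> VV[2]=[0, 2, 1]
Event 4: LOCAL 1: VV[1][1]++ -> VV[1]=[0, 3, 0]
Event 5: SEND 1->0: VV[1][1]++ -> VV[1]=[0, 4, 0], msg_vec=[0, 4, 0]; VV[0]=max(VV[0],msg_vec) then VV[0][0]++ -> VV[0]=[2, 4, 0]
Event 6: SEND 2->0: VV[2][2]++ -> VV[2]=[0, 2, 2], msg_vec=[0, 2, 2]; VV[0]=max(VV[0],msg_vec) then VV[0][0]++ -> VV[0]=[3, 4, 2]
Event 7: SEND 1->2: VV[1][1]++ -> VV[1]=[0, 5, 0], msg_vec=[0, 5, 0]; VV[2]=max(VV[2],msg_vec) then VV[2][2]++ -> VV[2]=[0, 5, 3]
Event 8: SEND 0->2: VV[0][0]++ -> VV[0]=[4, 4, 2], msg_vec=[4, 4, 2]; VV[2]=max(VV[2],msg_vec) then VV[2][2]++ -> VV[2]=[4, 5, 4]
Event 9: SEND 0->2: VV[0][0]++ -> VV[0]=[5, 4, 2], msg_vec=[5, 4, 2]; VV[2]=max(VV[2],msg_vec) then VV[2][2]++ -> VV[2]=[5, 5, 5]
Event 10: SEND 2->1: VV[2][2]++ -> VV[2]=[5, 5, 6], msg_vec=[5, 5, 6]; VV[1]=max(VV[1],msg_vec) then VV[1][1]++ -> VV[1]=[5, 6, 6]
Event 1 stamp: [1, 0, 0]
Event 2 stamp: [0, 1, 0]
[1, 0, 0] <= [0, 1, 0]? False. Equal? False. Happens-before: False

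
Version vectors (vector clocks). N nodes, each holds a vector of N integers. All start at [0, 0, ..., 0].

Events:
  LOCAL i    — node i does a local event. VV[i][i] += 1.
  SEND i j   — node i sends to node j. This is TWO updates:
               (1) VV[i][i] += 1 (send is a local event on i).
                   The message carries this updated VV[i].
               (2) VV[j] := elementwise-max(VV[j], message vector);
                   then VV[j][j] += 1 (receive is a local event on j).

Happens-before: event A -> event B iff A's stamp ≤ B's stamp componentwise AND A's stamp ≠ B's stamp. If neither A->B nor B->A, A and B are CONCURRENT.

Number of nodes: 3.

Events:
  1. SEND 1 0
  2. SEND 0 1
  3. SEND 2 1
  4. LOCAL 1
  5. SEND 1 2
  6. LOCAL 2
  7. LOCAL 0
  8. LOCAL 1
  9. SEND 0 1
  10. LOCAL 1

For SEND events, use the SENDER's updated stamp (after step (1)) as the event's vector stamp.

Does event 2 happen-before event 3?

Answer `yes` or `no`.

Initial: VV[0]=[0, 0, 0]
Initial: VV[1]=[0, 0, 0]
Initial: VV[2]=[0, 0, 0]
Event 1: SEND 1->0: VV[1][1]++ -> VV[1]=[0, 1, 0], msg_vec=[0, 1, 0]; VV[0]=max(VV[0],msg_vec) then VV[0][0]++ -> VV[0]=[1, 1, 0]
Event 2: SEND 0->1: VV[0][0]++ -> VV[0]=[2, 1, 0], msg_vec=[2, 1, 0]; VV[1]=max(VV[1],msg_vec) then VV[1][1]++ -> VV[1]=[2, 2, 0]
Event 3: SEND 2->1: VV[2][2]++ -> VV[2]=[0, 0, 1], msg_vec=[0, 0, 1]; VV[1]=max(VV[1],msg_vec) then VV[1][1]++ -> VV[1]=[2, 3, 1]
Event 4: LOCAL 1: VV[1][1]++ -> VV[1]=[2, 4, 1]
Event 5: SEND 1->2: VV[1][1]++ -> VV[1]=[2, 5, 1], msg_vec=[2, 5, 1]; VV[2]=max(VV[2],msg_vec) then VV[2][2]++ -> VV[2]=[2, 5, 2]
Event 6: LOCAL 2: VV[2][2]++ -> VV[2]=[2, 5, 3]
Event 7: LOCAL 0: VV[0][0]++ -> VV[0]=[3, 1, 0]
Event 8: LOCAL 1: VV[1][1]++ -> VV[1]=[2, 6, 1]
Event 9: SEND 0->1: VV[0][0]++ -> VV[0]=[4, 1, 0], msg_vec=[4, 1, 0]; VV[1]=max(VV[1],msg_vec) then VV[1][1]++ -> VV[1]=[4, 7, 1]
Event 10: LOCAL 1: VV[1][1]++ -> VV[1]=[4, 8, 1]
Event 2 stamp: [2, 1, 0]
Event 3 stamp: [0, 0, 1]
[2, 1, 0] <= [0, 0, 1]? False. Equal? False. Happens-before: False

Answer: no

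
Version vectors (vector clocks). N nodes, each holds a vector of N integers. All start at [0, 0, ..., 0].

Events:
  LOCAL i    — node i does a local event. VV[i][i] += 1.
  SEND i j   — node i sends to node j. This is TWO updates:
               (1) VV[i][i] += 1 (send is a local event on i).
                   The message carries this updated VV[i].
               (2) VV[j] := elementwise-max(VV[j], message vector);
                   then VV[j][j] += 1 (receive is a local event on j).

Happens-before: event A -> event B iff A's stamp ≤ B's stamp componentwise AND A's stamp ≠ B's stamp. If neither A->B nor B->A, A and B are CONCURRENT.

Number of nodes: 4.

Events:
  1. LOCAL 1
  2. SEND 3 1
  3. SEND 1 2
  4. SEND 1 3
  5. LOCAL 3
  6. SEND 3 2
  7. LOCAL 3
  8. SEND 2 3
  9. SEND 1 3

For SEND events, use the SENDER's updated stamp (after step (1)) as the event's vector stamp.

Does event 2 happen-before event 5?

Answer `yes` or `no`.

Answer: yes

Derivation:
Initial: VV[0]=[0, 0, 0, 0]
Initial: VV[1]=[0, 0, 0, 0]
Initial: VV[2]=[0, 0, 0, 0]
Initial: VV[3]=[0, 0, 0, 0]
Event 1: LOCAL 1: VV[1][1]++ -> VV[1]=[0, 1, 0, 0]
Event 2: SEND 3->1: VV[3][3]++ -> VV[3]=[0, 0, 0, 1], msg_vec=[0, 0, 0, 1]; VV[1]=max(VV[1],msg_vec) then VV[1][1]++ -> VV[1]=[0, 2, 0, 1]
Event 3: SEND 1->2: VV[1][1]++ -> VV[1]=[0, 3, 0, 1], msg_vec=[0, 3, 0, 1]; VV[2]=max(VV[2],msg_vec) then VV[2][2]++ -> VV[2]=[0, 3, 1, 1]
Event 4: SEND 1->3: VV[1][1]++ -> VV[1]=[0, 4, 0, 1], msg_vec=[0, 4, 0, 1]; VV[3]=max(VV[3],msg_vec) then VV[3][3]++ -> VV[3]=[0, 4, 0, 2]
Event 5: LOCAL 3: VV[3][3]++ -> VV[3]=[0, 4, 0, 3]
Event 6: SEND 3->2: VV[3][3]++ -> VV[3]=[0, 4, 0, 4], msg_vec=[0, 4, 0, 4]; VV[2]=max(VV[2],msg_vec) then VV[2][2]++ -> VV[2]=[0, 4, 2, 4]
Event 7: LOCAL 3: VV[3][3]++ -> VV[3]=[0, 4, 0, 5]
Event 8: SEND 2->3: VV[2][2]++ -> VV[2]=[0, 4, 3, 4], msg_vec=[0, 4, 3, 4]; VV[3]=max(VV[3],msg_vec) then VV[3][3]++ -> VV[3]=[0, 4, 3, 6]
Event 9: SEND 1->3: VV[1][1]++ -> VV[1]=[0, 5, 0, 1], msg_vec=[0, 5, 0, 1]; VV[3]=max(VV[3],msg_vec) then VV[3][3]++ -> VV[3]=[0, 5, 3, 7]
Event 2 stamp: [0, 0, 0, 1]
Event 5 stamp: [0, 4, 0, 3]
[0, 0, 0, 1] <= [0, 4, 0, 3]? True. Equal? False. Happens-before: True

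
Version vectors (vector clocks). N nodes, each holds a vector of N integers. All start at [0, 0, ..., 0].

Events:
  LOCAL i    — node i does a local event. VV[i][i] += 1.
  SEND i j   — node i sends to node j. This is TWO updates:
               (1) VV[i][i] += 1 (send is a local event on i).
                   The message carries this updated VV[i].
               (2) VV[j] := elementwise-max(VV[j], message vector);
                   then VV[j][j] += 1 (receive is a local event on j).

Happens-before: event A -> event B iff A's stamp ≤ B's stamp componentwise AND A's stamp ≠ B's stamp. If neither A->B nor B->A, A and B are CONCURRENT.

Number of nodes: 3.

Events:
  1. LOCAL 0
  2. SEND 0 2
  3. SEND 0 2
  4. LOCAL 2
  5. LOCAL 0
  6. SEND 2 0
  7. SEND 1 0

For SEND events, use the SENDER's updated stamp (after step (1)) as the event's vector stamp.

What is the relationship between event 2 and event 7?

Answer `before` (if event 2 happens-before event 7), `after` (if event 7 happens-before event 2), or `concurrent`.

Answer: concurrent

Derivation:
Initial: VV[0]=[0, 0, 0]
Initial: VV[1]=[0, 0, 0]
Initial: VV[2]=[0, 0, 0]
Event 1: LOCAL 0: VV[0][0]++ -> VV[0]=[1, 0, 0]
Event 2: SEND 0->2: VV[0][0]++ -> VV[0]=[2, 0, 0], msg_vec=[2, 0, 0]; VV[2]=max(VV[2],msg_vec) then VV[2][2]++ -> VV[2]=[2, 0, 1]
Event 3: SEND 0->2: VV[0][0]++ -> VV[0]=[3, 0, 0], msg_vec=[3, 0, 0]; VV[2]=max(VV[2],msg_vec) then VV[2][2]++ -> VV[2]=[3, 0, 2]
Event 4: LOCAL 2: VV[2][2]++ -> VV[2]=[3, 0, 3]
Event 5: LOCAL 0: VV[0][0]++ -> VV[0]=[4, 0, 0]
Event 6: SEND 2->0: VV[2][2]++ -> VV[2]=[3, 0, 4], msg_vec=[3, 0, 4]; VV[0]=max(VV[0],msg_vec) then VV[0][0]++ -> VV[0]=[5, 0, 4]
Event 7: SEND 1->0: VV[1][1]++ -> VV[1]=[0, 1, 0], msg_vec=[0, 1, 0]; VV[0]=max(VV[0],msg_vec) then VV[0][0]++ -> VV[0]=[6, 1, 4]
Event 2 stamp: [2, 0, 0]
Event 7 stamp: [0, 1, 0]
[2, 0, 0] <= [0, 1, 0]? False
[0, 1, 0] <= [2, 0, 0]? False
Relation: concurrent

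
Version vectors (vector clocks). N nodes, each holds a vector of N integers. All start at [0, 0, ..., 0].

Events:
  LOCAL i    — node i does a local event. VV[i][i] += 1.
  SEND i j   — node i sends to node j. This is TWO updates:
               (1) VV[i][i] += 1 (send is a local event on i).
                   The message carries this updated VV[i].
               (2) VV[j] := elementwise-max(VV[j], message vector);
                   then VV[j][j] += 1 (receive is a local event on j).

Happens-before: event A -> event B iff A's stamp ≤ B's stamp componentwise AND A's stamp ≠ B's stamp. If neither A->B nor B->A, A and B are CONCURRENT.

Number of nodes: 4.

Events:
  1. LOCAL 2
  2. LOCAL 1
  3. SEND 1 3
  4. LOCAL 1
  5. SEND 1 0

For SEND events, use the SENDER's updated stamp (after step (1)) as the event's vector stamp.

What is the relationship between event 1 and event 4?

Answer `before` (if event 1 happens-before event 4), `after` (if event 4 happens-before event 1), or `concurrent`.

Answer: concurrent

Derivation:
Initial: VV[0]=[0, 0, 0, 0]
Initial: VV[1]=[0, 0, 0, 0]
Initial: VV[2]=[0, 0, 0, 0]
Initial: VV[3]=[0, 0, 0, 0]
Event 1: LOCAL 2: VV[2][2]++ -> VV[2]=[0, 0, 1, 0]
Event 2: LOCAL 1: VV[1][1]++ -> VV[1]=[0, 1, 0, 0]
Event 3: SEND 1->3: VV[1][1]++ -> VV[1]=[0, 2, 0, 0], msg_vec=[0, 2, 0, 0]; VV[3]=max(VV[3],msg_vec) then VV[3][3]++ -> VV[3]=[0, 2, 0, 1]
Event 4: LOCAL 1: VV[1][1]++ -> VV[1]=[0, 3, 0, 0]
Event 5: SEND 1->0: VV[1][1]++ -> VV[1]=[0, 4, 0, 0], msg_vec=[0, 4, 0, 0]; VV[0]=max(VV[0],msg_vec) then VV[0][0]++ -> VV[0]=[1, 4, 0, 0]
Event 1 stamp: [0, 0, 1, 0]
Event 4 stamp: [0, 3, 0, 0]
[0, 0, 1, 0] <= [0, 3, 0, 0]? False
[0, 3, 0, 0] <= [0, 0, 1, 0]? False
Relation: concurrent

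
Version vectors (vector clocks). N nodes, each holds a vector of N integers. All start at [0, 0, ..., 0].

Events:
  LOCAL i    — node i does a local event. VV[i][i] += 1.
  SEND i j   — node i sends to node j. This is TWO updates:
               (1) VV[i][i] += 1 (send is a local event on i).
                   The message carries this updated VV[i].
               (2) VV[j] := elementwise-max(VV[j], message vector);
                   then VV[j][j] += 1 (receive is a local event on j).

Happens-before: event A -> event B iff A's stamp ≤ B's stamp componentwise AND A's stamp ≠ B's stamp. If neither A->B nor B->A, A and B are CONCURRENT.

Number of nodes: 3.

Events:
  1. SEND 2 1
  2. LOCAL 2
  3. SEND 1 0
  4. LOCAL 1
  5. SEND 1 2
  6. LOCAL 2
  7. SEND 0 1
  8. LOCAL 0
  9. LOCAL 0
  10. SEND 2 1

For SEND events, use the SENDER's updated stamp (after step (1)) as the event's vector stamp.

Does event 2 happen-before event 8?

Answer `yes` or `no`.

Initial: VV[0]=[0, 0, 0]
Initial: VV[1]=[0, 0, 0]
Initial: VV[2]=[0, 0, 0]
Event 1: SEND 2->1: VV[2][2]++ -> VV[2]=[0, 0, 1], msg_vec=[0, 0, 1]; VV[1]=max(VV[1],msg_vec) then VV[1][1]++ -> VV[1]=[0, 1, 1]
Event 2: LOCAL 2: VV[2][2]++ -> VV[2]=[0, 0, 2]
Event 3: SEND 1->0: VV[1][1]++ -> VV[1]=[0, 2, 1], msg_vec=[0, 2, 1]; VV[0]=max(VV[0],msg_vec) then VV[0][0]++ -> VV[0]=[1, 2, 1]
Event 4: LOCAL 1: VV[1][1]++ -> VV[1]=[0, 3, 1]
Event 5: SEND 1->2: VV[1][1]++ -> VV[1]=[0, 4, 1], msg_vec=[0, 4, 1]; VV[2]=max(VV[2],msg_vec) then VV[2][2]++ -> VV[2]=[0, 4, 3]
Event 6: LOCAL 2: VV[2][2]++ -> VV[2]=[0, 4, 4]
Event 7: SEND 0->1: VV[0][0]++ -> VV[0]=[2, 2, 1], msg_vec=[2, 2, 1]; VV[1]=max(VV[1],msg_vec) then VV[1][1]++ -> VV[1]=[2, 5, 1]
Event 8: LOCAL 0: VV[0][0]++ -> VV[0]=[3, 2, 1]
Event 9: LOCAL 0: VV[0][0]++ -> VV[0]=[4, 2, 1]
Event 10: SEND 2->1: VV[2][2]++ -> VV[2]=[0, 4, 5], msg_vec=[0, 4, 5]; VV[1]=max(VV[1],msg_vec) then VV[1][1]++ -> VV[1]=[2, 6, 5]
Event 2 stamp: [0, 0, 2]
Event 8 stamp: [3, 2, 1]
[0, 0, 2] <= [3, 2, 1]? False. Equal? False. Happens-before: False

Answer: no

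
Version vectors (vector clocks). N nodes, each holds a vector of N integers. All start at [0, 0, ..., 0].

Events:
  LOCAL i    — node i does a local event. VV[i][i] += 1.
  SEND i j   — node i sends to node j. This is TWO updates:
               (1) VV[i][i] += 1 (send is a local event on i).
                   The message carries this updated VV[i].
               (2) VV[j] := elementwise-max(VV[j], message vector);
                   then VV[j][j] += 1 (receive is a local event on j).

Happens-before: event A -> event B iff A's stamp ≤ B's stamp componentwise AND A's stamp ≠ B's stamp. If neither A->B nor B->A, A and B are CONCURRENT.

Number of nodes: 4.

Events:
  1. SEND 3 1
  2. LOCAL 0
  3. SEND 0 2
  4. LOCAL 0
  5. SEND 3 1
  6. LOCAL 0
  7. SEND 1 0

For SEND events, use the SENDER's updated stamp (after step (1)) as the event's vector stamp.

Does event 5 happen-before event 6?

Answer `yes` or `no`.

Answer: no

Derivation:
Initial: VV[0]=[0, 0, 0, 0]
Initial: VV[1]=[0, 0, 0, 0]
Initial: VV[2]=[0, 0, 0, 0]
Initial: VV[3]=[0, 0, 0, 0]
Event 1: SEND 3->1: VV[3][3]++ -> VV[3]=[0, 0, 0, 1], msg_vec=[0, 0, 0, 1]; VV[1]=max(VV[1],msg_vec) then VV[1][1]++ -> VV[1]=[0, 1, 0, 1]
Event 2: LOCAL 0: VV[0][0]++ -> VV[0]=[1, 0, 0, 0]
Event 3: SEND 0->2: VV[0][0]++ -> VV[0]=[2, 0, 0, 0], msg_vec=[2, 0, 0, 0]; VV[2]=max(VV[2],msg_vec) then VV[2][2]++ -> VV[2]=[2, 0, 1, 0]
Event 4: LOCAL 0: VV[0][0]++ -> VV[0]=[3, 0, 0, 0]
Event 5: SEND 3->1: VV[3][3]++ -> VV[3]=[0, 0, 0, 2], msg_vec=[0, 0, 0, 2]; VV[1]=max(VV[1],msg_vec) then VV[1][1]++ -> VV[1]=[0, 2, 0, 2]
Event 6: LOCAL 0: VV[0][0]++ -> VV[0]=[4, 0, 0, 0]
Event 7: SEND 1->0: VV[1][1]++ -> VV[1]=[0, 3, 0, 2], msg_vec=[0, 3, 0, 2]; VV[0]=max(VV[0],msg_vec) then VV[0][0]++ -> VV[0]=[5, 3, 0, 2]
Event 5 stamp: [0, 0, 0, 2]
Event 6 stamp: [4, 0, 0, 0]
[0, 0, 0, 2] <= [4, 0, 0, 0]? False. Equal? False. Happens-before: False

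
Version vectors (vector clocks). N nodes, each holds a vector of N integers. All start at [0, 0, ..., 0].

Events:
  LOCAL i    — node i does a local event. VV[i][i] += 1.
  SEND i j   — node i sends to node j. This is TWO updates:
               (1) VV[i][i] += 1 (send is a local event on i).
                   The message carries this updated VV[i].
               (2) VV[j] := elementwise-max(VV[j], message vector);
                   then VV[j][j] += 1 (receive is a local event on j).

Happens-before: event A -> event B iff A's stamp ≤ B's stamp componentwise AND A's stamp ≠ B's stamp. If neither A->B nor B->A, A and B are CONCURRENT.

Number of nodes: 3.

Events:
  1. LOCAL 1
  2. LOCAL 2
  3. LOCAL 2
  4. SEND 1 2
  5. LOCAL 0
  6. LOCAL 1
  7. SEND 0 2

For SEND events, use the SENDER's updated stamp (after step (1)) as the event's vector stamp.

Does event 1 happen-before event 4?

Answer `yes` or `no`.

Initial: VV[0]=[0, 0, 0]
Initial: VV[1]=[0, 0, 0]
Initial: VV[2]=[0, 0, 0]
Event 1: LOCAL 1: VV[1][1]++ -> VV[1]=[0, 1, 0]
Event 2: LOCAL 2: VV[2][2]++ -> VV[2]=[0, 0, 1]
Event 3: LOCAL 2: VV[2][2]++ -> VV[2]=[0, 0, 2]
Event 4: SEND 1->2: VV[1][1]++ -> VV[1]=[0, 2, 0], msg_vec=[0, 2, 0]; VV[2]=max(VV[2],msg_vec) then VV[2][2]++ -> VV[2]=[0, 2, 3]
Event 5: LOCAL 0: VV[0][0]++ -> VV[0]=[1, 0, 0]
Event 6: LOCAL 1: VV[1][1]++ -> VV[1]=[0, 3, 0]
Event 7: SEND 0->2: VV[0][0]++ -> VV[0]=[2, 0, 0], msg_vec=[2, 0, 0]; VV[2]=max(VV[2],msg_vec) then VV[2][2]++ -> VV[2]=[2, 2, 4]
Event 1 stamp: [0, 1, 0]
Event 4 stamp: [0, 2, 0]
[0, 1, 0] <= [0, 2, 0]? True. Equal? False. Happens-before: True

Answer: yes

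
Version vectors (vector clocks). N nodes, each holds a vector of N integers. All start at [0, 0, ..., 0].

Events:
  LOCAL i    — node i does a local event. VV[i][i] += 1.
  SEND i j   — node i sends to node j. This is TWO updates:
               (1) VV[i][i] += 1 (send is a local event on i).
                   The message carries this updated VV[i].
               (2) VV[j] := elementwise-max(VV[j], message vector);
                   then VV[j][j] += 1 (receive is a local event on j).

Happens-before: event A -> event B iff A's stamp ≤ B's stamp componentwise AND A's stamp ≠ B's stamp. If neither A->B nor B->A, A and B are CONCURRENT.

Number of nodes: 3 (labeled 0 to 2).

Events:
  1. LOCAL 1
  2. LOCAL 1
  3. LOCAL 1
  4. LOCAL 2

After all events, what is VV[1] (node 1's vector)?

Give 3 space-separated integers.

Initial: VV[0]=[0, 0, 0]
Initial: VV[1]=[0, 0, 0]
Initial: VV[2]=[0, 0, 0]
Event 1: LOCAL 1: VV[1][1]++ -> VV[1]=[0, 1, 0]
Event 2: LOCAL 1: VV[1][1]++ -> VV[1]=[0, 2, 0]
Event 3: LOCAL 1: VV[1][1]++ -> VV[1]=[0, 3, 0]
Event 4: LOCAL 2: VV[2][2]++ -> VV[2]=[0, 0, 1]
Final vectors: VV[0]=[0, 0, 0]; VV[1]=[0, 3, 0]; VV[2]=[0, 0, 1]

Answer: 0 3 0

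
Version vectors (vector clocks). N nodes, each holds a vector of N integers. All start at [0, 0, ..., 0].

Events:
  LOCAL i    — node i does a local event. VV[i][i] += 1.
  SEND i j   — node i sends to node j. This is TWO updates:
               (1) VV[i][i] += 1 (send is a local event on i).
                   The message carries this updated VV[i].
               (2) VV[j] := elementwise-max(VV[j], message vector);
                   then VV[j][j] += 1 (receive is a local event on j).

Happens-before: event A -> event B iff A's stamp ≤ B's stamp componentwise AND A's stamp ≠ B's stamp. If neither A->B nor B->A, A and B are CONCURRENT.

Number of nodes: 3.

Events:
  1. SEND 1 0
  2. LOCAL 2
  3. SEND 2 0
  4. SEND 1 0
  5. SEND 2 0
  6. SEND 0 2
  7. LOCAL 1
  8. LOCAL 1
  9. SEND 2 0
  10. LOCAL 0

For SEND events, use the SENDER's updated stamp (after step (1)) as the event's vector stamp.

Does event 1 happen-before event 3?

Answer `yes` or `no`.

Initial: VV[0]=[0, 0, 0]
Initial: VV[1]=[0, 0, 0]
Initial: VV[2]=[0, 0, 0]
Event 1: SEND 1->0: VV[1][1]++ -> VV[1]=[0, 1, 0], msg_vec=[0, 1, 0]; VV[0]=max(VV[0],msg_vec) then VV[0][0]++ -> VV[0]=[1, 1, 0]
Event 2: LOCAL 2: VV[2][2]++ -> VV[2]=[0, 0, 1]
Event 3: SEND 2->0: VV[2][2]++ -> VV[2]=[0, 0, 2], msg_vec=[0, 0, 2]; VV[0]=max(VV[0],msg_vec) then VV[0][0]++ -> VV[0]=[2, 1, 2]
Event 4: SEND 1->0: VV[1][1]++ -> VV[1]=[0, 2, 0], msg_vec=[0, 2, 0]; VV[0]=max(VV[0],msg_vec) then VV[0][0]++ -> VV[0]=[3, 2, 2]
Event 5: SEND 2->0: VV[2][2]++ -> VV[2]=[0, 0, 3], msg_vec=[0, 0, 3]; VV[0]=max(VV[0],msg_vec) then VV[0][0]++ -> VV[0]=[4, 2, 3]
Event 6: SEND 0->2: VV[0][0]++ -> VV[0]=[5, 2, 3], msg_vec=[5, 2, 3]; VV[2]=max(VV[2],msg_vec) then VV[2][2]++ -> VV[2]=[5, 2, 4]
Event 7: LOCAL 1: VV[1][1]++ -> VV[1]=[0, 3, 0]
Event 8: LOCAL 1: VV[1][1]++ -> VV[1]=[0, 4, 0]
Event 9: SEND 2->0: VV[2][2]++ -> VV[2]=[5, 2, 5], msg_vec=[5, 2, 5]; VV[0]=max(VV[0],msg_vec) then VV[0][0]++ -> VV[0]=[6, 2, 5]
Event 10: LOCAL 0: VV[0][0]++ -> VV[0]=[7, 2, 5]
Event 1 stamp: [0, 1, 0]
Event 3 stamp: [0, 0, 2]
[0, 1, 0] <= [0, 0, 2]? False. Equal? False. Happens-before: False

Answer: no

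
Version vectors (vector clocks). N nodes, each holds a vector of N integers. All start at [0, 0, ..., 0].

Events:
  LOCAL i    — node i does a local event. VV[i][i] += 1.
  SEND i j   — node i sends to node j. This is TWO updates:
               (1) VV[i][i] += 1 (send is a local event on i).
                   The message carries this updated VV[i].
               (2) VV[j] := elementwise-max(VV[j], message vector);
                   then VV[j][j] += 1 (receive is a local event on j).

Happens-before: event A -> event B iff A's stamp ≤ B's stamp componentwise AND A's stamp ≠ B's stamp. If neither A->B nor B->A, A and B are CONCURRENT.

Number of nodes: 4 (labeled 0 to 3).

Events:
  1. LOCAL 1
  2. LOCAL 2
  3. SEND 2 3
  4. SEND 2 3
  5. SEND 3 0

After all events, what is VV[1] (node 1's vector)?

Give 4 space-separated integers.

Initial: VV[0]=[0, 0, 0, 0]
Initial: VV[1]=[0, 0, 0, 0]
Initial: VV[2]=[0, 0, 0, 0]
Initial: VV[3]=[0, 0, 0, 0]
Event 1: LOCAL 1: VV[1][1]++ -> VV[1]=[0, 1, 0, 0]
Event 2: LOCAL 2: VV[2][2]++ -> VV[2]=[0, 0, 1, 0]
Event 3: SEND 2->3: VV[2][2]++ -> VV[2]=[0, 0, 2, 0], msg_vec=[0, 0, 2, 0]; VV[3]=max(VV[3],msg_vec) then VV[3][3]++ -> VV[3]=[0, 0, 2, 1]
Event 4: SEND 2->3: VV[2][2]++ -> VV[2]=[0, 0, 3, 0], msg_vec=[0, 0, 3, 0]; VV[3]=max(VV[3],msg_vec) then VV[3][3]++ -> VV[3]=[0, 0, 3, 2]
Event 5: SEND 3->0: VV[3][3]++ -> VV[3]=[0, 0, 3, 3], msg_vec=[0, 0, 3, 3]; VV[0]=max(VV[0],msg_vec) then VV[0][0]++ -> VV[0]=[1, 0, 3, 3]
Final vectors: VV[0]=[1, 0, 3, 3]; VV[1]=[0, 1, 0, 0]; VV[2]=[0, 0, 3, 0]; VV[3]=[0, 0, 3, 3]

Answer: 0 1 0 0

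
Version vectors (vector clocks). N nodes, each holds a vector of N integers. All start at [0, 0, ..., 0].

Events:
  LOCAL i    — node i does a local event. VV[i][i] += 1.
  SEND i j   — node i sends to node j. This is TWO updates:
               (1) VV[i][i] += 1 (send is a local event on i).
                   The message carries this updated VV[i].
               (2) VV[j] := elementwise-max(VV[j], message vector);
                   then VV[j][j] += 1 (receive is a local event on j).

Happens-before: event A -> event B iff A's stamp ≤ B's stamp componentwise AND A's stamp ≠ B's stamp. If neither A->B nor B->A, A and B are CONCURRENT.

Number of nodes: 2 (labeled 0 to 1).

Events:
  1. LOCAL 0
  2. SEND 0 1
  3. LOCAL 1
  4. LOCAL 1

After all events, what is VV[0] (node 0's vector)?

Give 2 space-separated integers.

Answer: 2 0

Derivation:
Initial: VV[0]=[0, 0]
Initial: VV[1]=[0, 0]
Event 1: LOCAL 0: VV[0][0]++ -> VV[0]=[1, 0]
Event 2: SEND 0->1: VV[0][0]++ -> VV[0]=[2, 0], msg_vec=[2, 0]; VV[1]=max(VV[1],msg_vec) then VV[1][1]++ -> VV[1]=[2, 1]
Event 3: LOCAL 1: VV[1][1]++ -> VV[1]=[2, 2]
Event 4: LOCAL 1: VV[1][1]++ -> VV[1]=[2, 3]
Final vectors: VV[0]=[2, 0]; VV[1]=[2, 3]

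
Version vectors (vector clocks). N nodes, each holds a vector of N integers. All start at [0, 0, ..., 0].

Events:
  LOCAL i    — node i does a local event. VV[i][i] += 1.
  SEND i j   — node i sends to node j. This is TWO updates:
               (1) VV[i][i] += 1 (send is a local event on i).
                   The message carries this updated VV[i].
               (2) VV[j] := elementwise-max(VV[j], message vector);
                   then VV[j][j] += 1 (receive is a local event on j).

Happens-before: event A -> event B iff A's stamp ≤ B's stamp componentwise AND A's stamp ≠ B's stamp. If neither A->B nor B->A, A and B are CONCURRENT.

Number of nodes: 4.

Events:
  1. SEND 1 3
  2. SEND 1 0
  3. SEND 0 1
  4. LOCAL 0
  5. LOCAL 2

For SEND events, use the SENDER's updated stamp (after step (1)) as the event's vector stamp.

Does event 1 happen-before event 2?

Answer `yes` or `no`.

Answer: yes

Derivation:
Initial: VV[0]=[0, 0, 0, 0]
Initial: VV[1]=[0, 0, 0, 0]
Initial: VV[2]=[0, 0, 0, 0]
Initial: VV[3]=[0, 0, 0, 0]
Event 1: SEND 1->3: VV[1][1]++ -> VV[1]=[0, 1, 0, 0], msg_vec=[0, 1, 0, 0]; VV[3]=max(VV[3],msg_vec) then VV[3][3]++ -> VV[3]=[0, 1, 0, 1]
Event 2: SEND 1->0: VV[1][1]++ -> VV[1]=[0, 2, 0, 0], msg_vec=[0, 2, 0, 0]; VV[0]=max(VV[0],msg_vec) then VV[0][0]++ -> VV[0]=[1, 2, 0, 0]
Event 3: SEND 0->1: VV[0][0]++ -> VV[0]=[2, 2, 0, 0], msg_vec=[2, 2, 0, 0]; VV[1]=max(VV[1],msg_vec) then VV[1][1]++ -> VV[1]=[2, 3, 0, 0]
Event 4: LOCAL 0: VV[0][0]++ -> VV[0]=[3, 2, 0, 0]
Event 5: LOCAL 2: VV[2][2]++ -> VV[2]=[0, 0, 1, 0]
Event 1 stamp: [0, 1, 0, 0]
Event 2 stamp: [0, 2, 0, 0]
[0, 1, 0, 0] <= [0, 2, 0, 0]? True. Equal? False. Happens-before: True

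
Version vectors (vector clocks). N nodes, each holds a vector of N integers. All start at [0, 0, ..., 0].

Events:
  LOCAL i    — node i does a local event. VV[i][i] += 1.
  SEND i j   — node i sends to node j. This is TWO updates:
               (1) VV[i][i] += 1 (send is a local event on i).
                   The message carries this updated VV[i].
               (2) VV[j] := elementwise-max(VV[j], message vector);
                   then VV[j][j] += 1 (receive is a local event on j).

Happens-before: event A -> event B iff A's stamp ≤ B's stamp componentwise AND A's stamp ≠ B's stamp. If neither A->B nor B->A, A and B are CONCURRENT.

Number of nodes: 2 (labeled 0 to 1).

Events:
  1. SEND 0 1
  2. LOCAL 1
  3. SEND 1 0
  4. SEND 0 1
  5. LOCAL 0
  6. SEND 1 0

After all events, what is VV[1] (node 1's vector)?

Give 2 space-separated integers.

Answer: 3 5

Derivation:
Initial: VV[0]=[0, 0]
Initial: VV[1]=[0, 0]
Event 1: SEND 0->1: VV[0][0]++ -> VV[0]=[1, 0], msg_vec=[1, 0]; VV[1]=max(VV[1],msg_vec) then VV[1][1]++ -> VV[1]=[1, 1]
Event 2: LOCAL 1: VV[1][1]++ -> VV[1]=[1, 2]
Event 3: SEND 1->0: VV[1][1]++ -> VV[1]=[1, 3], msg_vec=[1, 3]; VV[0]=max(VV[0],msg_vec) then VV[0][0]++ -> VV[0]=[2, 3]
Event 4: SEND 0->1: VV[0][0]++ -> VV[0]=[3, 3], msg_vec=[3, 3]; VV[1]=max(VV[1],msg_vec) then VV[1][1]++ -> VV[1]=[3, 4]
Event 5: LOCAL 0: VV[0][0]++ -> VV[0]=[4, 3]
Event 6: SEND 1->0: VV[1][1]++ -> VV[1]=[3, 5], msg_vec=[3, 5]; VV[0]=max(VV[0],msg_vec) then VV[0][0]++ -> VV[0]=[5, 5]
Final vectors: VV[0]=[5, 5]; VV[1]=[3, 5]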